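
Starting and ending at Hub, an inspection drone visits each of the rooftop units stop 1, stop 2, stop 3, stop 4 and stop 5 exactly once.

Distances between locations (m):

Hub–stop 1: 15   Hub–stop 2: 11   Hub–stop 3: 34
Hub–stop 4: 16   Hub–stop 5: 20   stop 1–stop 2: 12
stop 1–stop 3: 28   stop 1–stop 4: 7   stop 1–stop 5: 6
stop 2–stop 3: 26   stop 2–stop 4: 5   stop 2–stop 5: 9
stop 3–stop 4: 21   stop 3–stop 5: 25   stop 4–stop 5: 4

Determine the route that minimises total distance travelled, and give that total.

Minimum total distance: 83 m.

With 5 stops there are 5!/2 = 60 distinct round trips (a route and its reverse cost the same).
Hub→stop 1→stop 2→stop 3→stop 4→stop 5→Hub: 15+12+26+21+4+20 = 98
Hub→stop 1→stop 2→stop 3→stop 5→stop 4→Hub: 15+12+26+25+4+16 = 98
Hub→stop 1→stop 2→stop 4→stop 3→stop 5→Hub: 15+12+5+21+25+20 = 98
Hub→stop 1→stop 2→stop 4→stop 5→stop 3→Hub: 15+12+5+4+25+34 = 95
Hub→stop 1→stop 2→stop 5→stop 3→stop 4→Hub: 15+12+9+25+21+16 = 98
Hub→stop 1→stop 2→stop 5→stop 4→stop 3→Hub: 15+12+9+4+21+34 = 95
Hub→stop 1→stop 3→stop 2→stop 4→stop 5→Hub: 15+28+26+5+4+20 = 98
Hub→stop 1→stop 3→stop 2→stop 5→stop 4→Hub: 15+28+26+9+4+16 = 98
Hub→stop 1→stop 3→stop 4→stop 2→stop 5→Hub: 15+28+21+5+9+20 = 98
Hub→stop 1→stop 3→stop 4→stop 5→stop 2→Hub: 15+28+21+4+9+11 = 88
Hub→stop 1→stop 3→stop 5→stop 2→stop 4→Hub: 15+28+25+9+5+16 = 98
Hub→stop 1→stop 3→stop 5→stop 4→stop 2→Hub: 15+28+25+4+5+11 = 88
Hub→stop 1→stop 4→stop 2→stop 3→stop 5→Hub: 15+7+5+26+25+20 = 98
Hub→stop 1→stop 4→stop 2→stop 5→stop 3→Hub: 15+7+5+9+25+34 = 95
… (46 more)
Hub→stop 1→stop 5→stop 3→stop 4→stop 2→Hub: 15+6+25+21+5+11 = 83  ← best
The minimum is 83.
One optimal route: Hub → stop 1 → stop 5 → stop 3 → stop 4 → stop 2 → Hub (or its reverse).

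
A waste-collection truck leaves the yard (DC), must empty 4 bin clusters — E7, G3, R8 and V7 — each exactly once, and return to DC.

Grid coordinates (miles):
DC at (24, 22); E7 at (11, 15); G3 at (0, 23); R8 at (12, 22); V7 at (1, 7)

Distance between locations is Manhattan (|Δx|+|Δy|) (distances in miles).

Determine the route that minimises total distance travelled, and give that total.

With 4 stops there are 4!/2 = 12 distinct round trips (a route and its reverse cost the same).
DC - E7 - G3 - R8 - V7 - DC: 20+19+13+26+38 = 116
DC - E7 - G3 - V7 - R8 - DC: 20+19+17+26+12 = 94
DC - E7 - R8 - G3 - V7 - DC: 20+8+13+17+38 = 96
DC - E7 - R8 - V7 - G3 - DC: 20+8+26+17+25 = 96
DC - E7 - V7 - G3 - R8 - DC: 20+18+17+13+12 = 80
DC - E7 - V7 - R8 - G3 - DC: 20+18+26+13+25 = 102
DC - G3 - E7 - R8 - V7 - DC: 25+19+8+26+38 = 116
DC - G3 - E7 - V7 - R8 - DC: 25+19+18+26+12 = 100
DC - G3 - R8 - E7 - V7 - DC: 25+13+8+18+38 = 102
DC - G3 - V7 - E7 - R8 - DC: 25+17+18+8+12 = 80
DC - R8 - E7 - G3 - V7 - DC: 12+8+19+17+38 = 94
DC - R8 - G3 - E7 - V7 - DC: 12+13+19+18+38 = 100
The minimum is 80.
One optimal route: DC → E7 → V7 → G3 → R8 → DC (or its reverse).

80 miles — the shortest possible round trip.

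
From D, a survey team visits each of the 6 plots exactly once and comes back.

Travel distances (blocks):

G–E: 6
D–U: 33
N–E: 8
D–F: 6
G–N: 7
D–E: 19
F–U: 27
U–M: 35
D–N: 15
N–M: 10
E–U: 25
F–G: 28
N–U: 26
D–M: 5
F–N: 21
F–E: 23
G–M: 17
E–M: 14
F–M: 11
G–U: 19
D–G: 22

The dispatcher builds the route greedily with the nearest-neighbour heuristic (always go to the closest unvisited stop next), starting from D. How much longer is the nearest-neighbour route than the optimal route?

The nearest-neighbour route is 30 blocks longer than optimal.

D: M=5, F=6, N=15, E=19, G=22, U=33 ⇒ M
M: N=10, F=11, E=14, G=17, U=35 ⇒ N
N: G=7, E=8, F=21, U=26 ⇒ G
G: E=6, U=19, F=28 ⇒ E
E: F=23, U=25 ⇒ F
F: U=27 ⇒ U
NN route D → M → N → G → E → F → U → D costs 111.
Optimal: D → F → U → G → E → N → M → D costs 81 (by enumerating all 360 distinct tours).
Excess = 111 − 81 = 30.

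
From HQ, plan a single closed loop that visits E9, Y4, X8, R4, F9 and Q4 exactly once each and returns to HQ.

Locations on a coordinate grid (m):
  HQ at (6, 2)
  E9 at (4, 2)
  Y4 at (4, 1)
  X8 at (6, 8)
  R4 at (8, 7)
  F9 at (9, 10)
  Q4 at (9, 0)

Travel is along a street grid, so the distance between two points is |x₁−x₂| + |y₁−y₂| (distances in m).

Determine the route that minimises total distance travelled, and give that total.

32 m — the shortest possible round trip.

With 6 stops there are 6!/2 = 360 distinct round trips (a route and its reverse cost the same).
HQ-E9-Y4-X8-R4-F9-Q4-HQ: 2+1+9+3+4+10+5 = 34
HQ-E9-Y4-X8-R4-Q4-F9-HQ: 2+1+9+3+8+10+11 = 44
HQ-E9-Y4-X8-F9-R4-Q4-HQ: 2+1+9+5+4+8+5 = 34
HQ-E9-Y4-X8-F9-Q4-R4-HQ: 2+1+9+5+10+8+7 = 42
HQ-E9-Y4-X8-Q4-R4-F9-HQ: 2+1+9+11+8+4+11 = 46
HQ-E9-Y4-X8-Q4-F9-R4-HQ: 2+1+9+11+10+4+7 = 44
HQ-E9-Y4-R4-X8-F9-Q4-HQ: 2+1+10+3+5+10+5 = 36
HQ-E9-Y4-R4-X8-Q4-F9-HQ: 2+1+10+3+11+10+11 = 48
… (352 more)
HQ-E9-Y4-Q4-R4-F9-X8-HQ: 2+1+6+8+4+5+6 = 32  ← best
The minimum is 32.
One optimal route: HQ → E9 → Y4 → Q4 → R4 → F9 → X8 → HQ (or its reverse).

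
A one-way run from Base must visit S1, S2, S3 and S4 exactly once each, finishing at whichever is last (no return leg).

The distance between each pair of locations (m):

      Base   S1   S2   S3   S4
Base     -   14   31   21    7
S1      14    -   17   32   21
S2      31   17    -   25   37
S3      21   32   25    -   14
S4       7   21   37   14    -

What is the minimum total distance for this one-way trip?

Minimum one-way distance = 63 m.

There are 4! = 24 possible orderings.
Base → S1 → S2 → S3 → S4: 14+17+25+14 = 70
Base → S1 → S2 → S4 → S3: 14+17+37+14 = 82
Base → S1 → S3 → S2 → S4: 14+32+25+37 = 108
Base → S1 → S3 → S4 → S2: 14+32+14+37 = 97
Base → S1 → S4 → S2 → S3: 14+21+37+25 = 97
Base → S1 → S4 → S3 → S2: 14+21+14+25 = 74
Base → S2 → S1 → S3 → S4: 31+17+32+14 = 94
Base → S2 → S1 → S4 → S3: 31+17+21+14 = 83
Base → S2 → S3 → S1 → S4: 31+25+32+21 = 109
Base → S2 → S3 → S4 → S1: 31+25+14+21 = 91
Base → S2 → S4 → S1 → S3: 31+37+21+32 = 121
Base → S2 → S4 → S3 → S1: 31+37+14+32 = 114
Base → S3 → S1 → S2 → S4: 21+32+17+37 = 107
Base → S3 → S1 → S4 → S2: 21+32+21+37 = 111
… (10 more)
Base → S4 → S3 → S2 → S1: 7+14+25+17 = 63  ← best
The minimum is 63.
One shortest path: Base → S4 → S3 → S2 → S1.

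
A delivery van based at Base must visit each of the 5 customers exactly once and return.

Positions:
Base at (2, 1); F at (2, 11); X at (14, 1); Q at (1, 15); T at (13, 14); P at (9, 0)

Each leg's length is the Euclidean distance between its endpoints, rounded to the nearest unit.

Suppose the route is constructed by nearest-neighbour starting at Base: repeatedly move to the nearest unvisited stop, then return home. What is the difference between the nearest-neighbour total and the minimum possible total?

Base: P=7, F=10, X=12, Q=14, T=17 ⇒ P
P: X=5, F=13, T=15, Q=17 ⇒ X
X: T=13, F=16, Q=19 ⇒ T
T: F=11, Q=12 ⇒ F
F: Q=4 ⇒ Q
NN route Base → P → X → T → F → Q → Base costs 54.
Optimal: Base → F → Q → T → X → P → Base costs 51 (by enumerating all 60 distinct tours).
Excess = 54 − 51 = 3.

Excess over optimum: 3.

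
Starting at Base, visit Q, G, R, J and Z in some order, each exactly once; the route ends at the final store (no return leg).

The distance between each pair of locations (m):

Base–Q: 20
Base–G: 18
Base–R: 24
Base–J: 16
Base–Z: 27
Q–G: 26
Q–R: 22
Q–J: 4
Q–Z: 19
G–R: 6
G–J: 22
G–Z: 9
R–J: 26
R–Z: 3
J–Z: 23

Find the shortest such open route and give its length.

There are 5! = 120 possible orderings.
Base→Q→G→R→J→Z: 20+26+6+26+23 = 101
Base→Q→G→R→Z→J: 20+26+6+3+23 = 78
Base→Q→G→J→R→Z: 20+26+22+26+3 = 97
Base→Q→G→J→Z→R: 20+26+22+23+3 = 94
Base→Q→G→Z→R→J: 20+26+9+3+26 = 84
Base→Q→G→Z→J→R: 20+26+9+23+26 = 104
Base→Q→R→G→J→Z: 20+22+6+22+23 = 93
Base→Q→R→G→Z→J: 20+22+6+9+23 = 80
Base→Q→R→J→G→Z: 20+22+26+22+9 = 99
Base→Q→R→J→Z→G: 20+22+26+23+9 = 100
Base→Q→R→Z→G→J: 20+22+3+9+22 = 76
Base→Q→R→Z→J→G: 20+22+3+23+22 = 90
Base→Q→J→G→R→Z: 20+4+22+6+3 = 55
Base→Q→J→G→Z→R: 20+4+22+9+3 = 58
… (106 more)
Base→J→Q→Z→R→G: 16+4+19+3+6 = 48  ← best
The minimum is 48.
One shortest path: Base → J → Q → Z → R → G.

Minimum one-way distance = 48 m.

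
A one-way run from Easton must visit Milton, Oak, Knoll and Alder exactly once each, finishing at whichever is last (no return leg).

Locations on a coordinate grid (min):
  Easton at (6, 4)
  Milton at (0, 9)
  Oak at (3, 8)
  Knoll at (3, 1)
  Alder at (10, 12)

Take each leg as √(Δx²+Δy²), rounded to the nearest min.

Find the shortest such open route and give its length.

There are 4! = 24 possible orderings.
Easton→Milton→Oak→Knoll→Alder: 8+3+7+13 = 31
Easton→Milton→Oak→Alder→Knoll: 8+3+8+13 = 32
Easton→Milton→Knoll→Oak→Alder: 8+9+7+8 = 32
Easton→Milton→Knoll→Alder→Oak: 8+9+13+8 = 38
Easton→Milton→Alder→Oak→Knoll: 8+10+8+7 = 33
Easton→Milton→Alder→Knoll→Oak: 8+10+13+7 = 38
Easton→Oak→Milton→Knoll→Alder: 5+3+9+13 = 30
Easton→Oak→Milton→Alder→Knoll: 5+3+10+13 = 31
Easton→Oak→Knoll→Milton→Alder: 5+7+9+10 = 31
Easton→Oak→Knoll→Alder→Milton: 5+7+13+10 = 35
Easton→Oak→Alder→Milton→Knoll: 5+8+10+9 = 32
Easton→Oak→Alder→Knoll→Milton: 5+8+13+9 = 35
Easton→Knoll→Milton→Oak→Alder: 4+9+3+8 = 24
Easton→Knoll→Milton→Alder→Oak: 4+9+10+8 = 31
… (10 more)
The minimum is 24.
One shortest path: Easton → Knoll → Milton → Oak → Alder.

Minimum one-way distance = 24 min.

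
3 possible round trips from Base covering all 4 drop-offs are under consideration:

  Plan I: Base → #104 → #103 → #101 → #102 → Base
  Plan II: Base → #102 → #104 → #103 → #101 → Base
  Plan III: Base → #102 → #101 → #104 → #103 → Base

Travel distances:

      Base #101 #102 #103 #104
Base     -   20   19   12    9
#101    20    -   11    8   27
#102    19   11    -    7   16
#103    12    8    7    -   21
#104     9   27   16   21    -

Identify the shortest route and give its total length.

Plan I: 9 + 21 + 8 + 11 + 19 = 68
Plan II: 19 + 16 + 21 + 8 + 20 = 84
Plan III: 19 + 11 + 27 + 21 + 12 = 90

68 — Plan I is the shortest.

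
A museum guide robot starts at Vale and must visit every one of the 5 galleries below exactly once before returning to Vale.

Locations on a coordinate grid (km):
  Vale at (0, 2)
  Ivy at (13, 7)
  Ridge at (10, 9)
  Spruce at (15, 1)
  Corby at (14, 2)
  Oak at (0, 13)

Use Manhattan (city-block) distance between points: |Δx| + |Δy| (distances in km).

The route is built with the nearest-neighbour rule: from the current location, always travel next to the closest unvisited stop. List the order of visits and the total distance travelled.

From Vale: distances to unvisited — Oak=11, Corby=14, Spruce=16, Ridge=17, Ivy=18. Nearest is Oak (11).
From Oak: distances to unvisited — Ridge=14, Ivy=19, Corby=25, Spruce=27. Nearest is Ridge (14).
From Ridge: distances to unvisited — Ivy=5, Corby=11, Spruce=13. Nearest is Ivy (5).
From Ivy: distances to unvisited — Corby=6, Spruce=8. Nearest is Corby (6).
From Corby: distances to unvisited — Spruce=2. Nearest is Spruce (2).
Return Spruce→Vale: 16.
Total = 11 + 14 + 5 + 6 + 2 + 16 = 54.

Nearest-neighbour total = 54 km; route Vale → Oak → Ridge → Ivy → Corby → Spruce → Vale.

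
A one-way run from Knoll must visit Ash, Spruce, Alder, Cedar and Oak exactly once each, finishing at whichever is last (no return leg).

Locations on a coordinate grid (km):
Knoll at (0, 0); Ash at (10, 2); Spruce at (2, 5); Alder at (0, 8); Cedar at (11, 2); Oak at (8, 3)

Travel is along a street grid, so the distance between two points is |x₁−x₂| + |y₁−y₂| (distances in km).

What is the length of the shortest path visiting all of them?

There are 5! = 120 possible orderings.
Knoll → Ash → Spruce → Alder → Cedar → Oak: 12+11+5+17+4 = 49
Knoll → Ash → Spruce → Alder → Oak → Cedar: 12+11+5+13+4 = 45
Knoll → Ash → Spruce → Cedar → Alder → Oak: 12+11+12+17+13 = 65
Knoll → Ash → Spruce → Cedar → Oak → Alder: 12+11+12+4+13 = 52
Knoll → Ash → Spruce → Oak → Alder → Cedar: 12+11+8+13+17 = 61
Knoll → Ash → Spruce → Oak → Cedar → Alder: 12+11+8+4+17 = 52
Knoll → Ash → Alder → Spruce → Cedar → Oak: 12+16+5+12+4 = 49
Knoll → Ash → Alder → Spruce → Oak → Cedar: 12+16+5+8+4 = 45
Knoll → Ash → Alder → Cedar → Spruce → Oak: 12+16+17+12+8 = 65
Knoll → Ash → Alder → Cedar → Oak → Spruce: 12+16+17+4+8 = 57
Knoll → Ash → Alder → Oak → Spruce → Cedar: 12+16+13+8+12 = 61
Knoll → Ash → Alder → Oak → Cedar → Spruce: 12+16+13+4+12 = 57
Knoll → Ash → Cedar → Spruce → Alder → Oak: 12+1+12+5+13 = 43
Knoll → Ash → Cedar → Spruce → Oak → Alder: 12+1+12+8+13 = 46
… (106 more)
Knoll → Alder → Spruce → Oak → Ash → Cedar: 8+5+8+3+1 = 25  ← best
The minimum is 25.
One shortest path: Knoll → Alder → Spruce → Oak → Ash → Cedar.

Shortest open route: 25 km.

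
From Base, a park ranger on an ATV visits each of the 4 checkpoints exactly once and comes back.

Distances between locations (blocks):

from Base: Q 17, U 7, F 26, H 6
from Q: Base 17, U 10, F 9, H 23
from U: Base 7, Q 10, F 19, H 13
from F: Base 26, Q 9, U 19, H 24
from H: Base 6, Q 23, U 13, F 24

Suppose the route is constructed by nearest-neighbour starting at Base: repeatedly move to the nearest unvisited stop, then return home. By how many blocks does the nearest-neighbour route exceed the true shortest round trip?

Excess over optimum: 8 blocks.

From Base: H=6, U=7, Q=17, F=26 → choose H (6).
From H: U=13, Q=23, F=24 → choose U (13).
From U: Q=10, F=19 → choose Q (10).
From Q: F=9 → choose F (9).
NN route Base → H → U → Q → F → Base costs 64.
Optimal: Base → U → Q → F → H → Base costs 56 (by enumerating all 12 distinct tours).
Excess = 64 − 56 = 8.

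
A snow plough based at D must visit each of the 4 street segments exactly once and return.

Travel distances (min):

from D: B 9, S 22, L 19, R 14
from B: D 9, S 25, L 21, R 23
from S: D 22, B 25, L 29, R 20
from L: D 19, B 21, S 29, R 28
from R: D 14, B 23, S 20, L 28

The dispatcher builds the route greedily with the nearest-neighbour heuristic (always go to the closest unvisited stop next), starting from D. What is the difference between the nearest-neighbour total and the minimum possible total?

From D: B=9, R=14, L=19, S=22 → choose B (9).
From B: L=21, R=23, S=25 → choose L (21).
From L: R=28, S=29 → choose R (28).
From R: S=20 → choose S (20).
NN route D → B → L → R → S → D costs 100.
Optimal: D → B → L → S → R → D costs 93 (by enumerating all 12 distinct tours).
Excess = 100 − 93 = 7.

The nearest-neighbour route is 7 min longer than optimal.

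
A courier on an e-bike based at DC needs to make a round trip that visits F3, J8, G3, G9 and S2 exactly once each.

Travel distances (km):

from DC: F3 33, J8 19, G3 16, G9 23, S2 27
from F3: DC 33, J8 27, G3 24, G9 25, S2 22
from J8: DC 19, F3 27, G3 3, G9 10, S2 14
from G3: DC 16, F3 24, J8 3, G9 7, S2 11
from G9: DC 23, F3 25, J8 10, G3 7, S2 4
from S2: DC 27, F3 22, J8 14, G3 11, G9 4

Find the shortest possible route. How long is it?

88 km — the shortest possible round trip.

There are 60 distinct closed tours to check (reversals are equivalent).
DC - F3 - J8 - G3 - G9 - S2 - DC: 33+27+3+7+4+27 = 101
DC - F3 - J8 - G3 - S2 - G9 - DC: 33+27+3+11+4+23 = 101
DC - F3 - J8 - G9 - G3 - S2 - DC: 33+27+10+7+11+27 = 115
DC - F3 - J8 - G9 - S2 - G3 - DC: 33+27+10+4+11+16 = 101
DC - F3 - J8 - S2 - G3 - G9 - DC: 33+27+14+11+7+23 = 115
DC - F3 - J8 - S2 - G9 - G3 - DC: 33+27+14+4+7+16 = 101
DC - F3 - G3 - J8 - G9 - S2 - DC: 33+24+3+10+4+27 = 101
DC - F3 - G3 - J8 - S2 - G9 - DC: 33+24+3+14+4+23 = 101
DC - F3 - G3 - G9 - J8 - S2 - DC: 33+24+7+10+14+27 = 115
DC - F3 - G3 - G9 - S2 - J8 - DC: 33+24+7+4+14+19 = 101
DC - F3 - G3 - S2 - J8 - G9 - DC: 33+24+11+14+10+23 = 115
DC - F3 - G3 - S2 - G9 - J8 - DC: 33+24+11+4+10+19 = 101
DC - F3 - G9 - J8 - G3 - S2 - DC: 33+25+10+3+11+27 = 109
DC - F3 - G9 - J8 - S2 - G3 - DC: 33+25+10+14+11+16 = 109
… (46 more)
DC - F3 - S2 - G9 - J8 - G3 - DC: 33+22+4+10+3+16 = 88  ← best
The minimum is 88.
One optimal route: DC → F3 → S2 → G9 → J8 → G3 → DC (or its reverse).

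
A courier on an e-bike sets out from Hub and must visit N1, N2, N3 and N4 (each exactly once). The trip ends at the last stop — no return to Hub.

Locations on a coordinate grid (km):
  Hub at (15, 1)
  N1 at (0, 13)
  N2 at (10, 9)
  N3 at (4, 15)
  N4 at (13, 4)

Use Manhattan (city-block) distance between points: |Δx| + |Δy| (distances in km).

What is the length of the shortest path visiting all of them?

31 km — the minimum one-way total.

There are 4! = 24 possible orderings.
Hub - N1 - N2 - N3 - N4: 27+14+12+20 = 73
Hub - N1 - N2 - N4 - N3: 27+14+8+20 = 69
Hub - N1 - N3 - N2 - N4: 27+6+12+8 = 53
Hub - N1 - N3 - N4 - N2: 27+6+20+8 = 61
Hub - N1 - N4 - N2 - N3: 27+22+8+12 = 69
Hub - N1 - N4 - N3 - N2: 27+22+20+12 = 81
Hub - N2 - N1 - N3 - N4: 13+14+6+20 = 53
Hub - N2 - N1 - N4 - N3: 13+14+22+20 = 69
Hub - N2 - N3 - N1 - N4: 13+12+6+22 = 53
Hub - N2 - N3 - N4 - N1: 13+12+20+22 = 67
Hub - N2 - N4 - N1 - N3: 13+8+22+6 = 49
Hub - N2 - N4 - N3 - N1: 13+8+20+6 = 47
Hub - N3 - N1 - N2 - N4: 25+6+14+8 = 53
Hub - N3 - N1 - N4 - N2: 25+6+22+8 = 61
… (10 more)
Hub - N4 - N2 - N3 - N1: 5+8+12+6 = 31  ← best
The minimum is 31.
One shortest path: Hub → N4 → N2 → N3 → N1.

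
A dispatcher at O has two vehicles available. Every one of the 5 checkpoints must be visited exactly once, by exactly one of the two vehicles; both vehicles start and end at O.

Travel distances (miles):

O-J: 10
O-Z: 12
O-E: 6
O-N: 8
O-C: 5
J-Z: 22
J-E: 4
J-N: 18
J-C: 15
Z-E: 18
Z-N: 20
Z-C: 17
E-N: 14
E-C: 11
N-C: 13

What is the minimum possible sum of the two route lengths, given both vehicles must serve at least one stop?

There are 2^4 − 1 = 15 ways to divide the 5 stops into two non-empty groups. For each, the best each vehicle can do is its own shortest tour through its group:
  {J} + {Z, E, N, C}: 20 + 62 = 82
  {Z} + {J, E, N, C}: 24 + 46 = 70
  {J, Z} + {E, N, C}: 44 + 38 = 82
  {E} + {J, Z, N, C}: 12 + 70 = 82
  {J, E} + {Z, N, C}: 20 + 50 = 70
  {Z, E} + {J, N, C}: 36 + 46 = 82
  … (15 splits in total)
Best: vehicle 1 O → Z → O = 24; vehicle 2 O → J → E → N → C → O = 46; combined 70.

70 miles — the smallest possible combined total.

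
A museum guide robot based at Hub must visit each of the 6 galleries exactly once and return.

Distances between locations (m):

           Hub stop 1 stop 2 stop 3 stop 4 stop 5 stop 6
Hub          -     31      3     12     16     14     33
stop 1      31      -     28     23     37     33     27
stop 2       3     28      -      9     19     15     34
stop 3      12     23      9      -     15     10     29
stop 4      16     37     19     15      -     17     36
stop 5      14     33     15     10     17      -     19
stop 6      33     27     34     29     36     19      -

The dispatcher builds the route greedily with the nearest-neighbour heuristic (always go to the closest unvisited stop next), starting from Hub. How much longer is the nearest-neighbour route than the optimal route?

From Hub: stop 2=3, stop 3=12, stop 5=14, stop 4=16, stop 1=31, stop 6=33 → choose stop 2 (3).
From stop 2: stop 3=9, stop 5=15, stop 4=19, stop 1=28, stop 6=34 → choose stop 3 (9).
From stop 3: stop 5=10, stop 4=15, stop 1=23, stop 6=29 → choose stop 5 (10).
From stop 5: stop 4=17, stop 6=19, stop 1=33 → choose stop 4 (17).
From stop 4: stop 6=36, stop 1=37 → choose stop 6 (36).
From stop 6: stop 1=27 → choose stop 1 (27).
NN route Hub → stop 2 → stop 3 → stop 5 → stop 4 → stop 6 → stop 1 → Hub costs 133.
Optimal: Hub → stop 2 → stop 3 → stop 1 → stop 6 → stop 5 → stop 4 → Hub costs 114 (by enumerating all 360 distinct tours).
Excess = 133 − 114 = 19.

19 m longer than the optimal tour.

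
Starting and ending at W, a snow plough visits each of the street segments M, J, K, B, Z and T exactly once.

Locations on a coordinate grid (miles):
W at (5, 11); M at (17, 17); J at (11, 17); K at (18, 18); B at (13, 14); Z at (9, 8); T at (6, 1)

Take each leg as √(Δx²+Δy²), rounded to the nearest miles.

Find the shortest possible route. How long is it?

46 miles — the shortest possible round trip.

W-M-J-K-B-Z-T-W: 13+6+7+6+7+8+10 = 57
W-M-J-K-B-T-Z-W: 13+6+7+6+15+8+5 = 60
W-M-J-K-Z-B-T-W: 13+6+7+13+7+15+10 = 71
W-M-J-K-Z-T-B-W: 13+6+7+13+8+15+9 = 71
W-M-J-K-T-B-Z-W: 13+6+7+21+15+7+5 = 74
W-M-J-K-T-Z-B-W: 13+6+7+21+8+7+9 = 71
W-M-J-B-K-Z-T-W: 13+6+4+6+13+8+10 = 60
W-M-J-B-K-T-Z-W: 13+6+4+6+21+8+5 = 63
… (352 more)
W-J-M-K-B-Z-T-W: 8+6+1+6+7+8+10 = 46  ← best
The minimum is 46.
One optimal route: W → J → M → K → B → Z → T → W (or its reverse).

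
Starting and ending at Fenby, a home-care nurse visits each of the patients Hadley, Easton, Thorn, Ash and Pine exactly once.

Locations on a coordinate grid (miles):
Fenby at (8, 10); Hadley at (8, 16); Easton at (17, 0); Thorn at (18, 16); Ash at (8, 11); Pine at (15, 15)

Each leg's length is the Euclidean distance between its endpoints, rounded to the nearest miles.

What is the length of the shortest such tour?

45 miles — the shortest possible round trip.

Fenby→Hadley→Easton→Thorn→Ash→Pine→Fenby: 6+18+16+11+8+9 = 68
Fenby→Hadley→Easton→Thorn→Pine→Ash→Fenby: 6+18+16+3+8+1 = 52
Fenby→Hadley→Easton→Ash→Thorn→Pine→Fenby: 6+18+14+11+3+9 = 61
Fenby→Hadley→Easton→Ash→Pine→Thorn→Fenby: 6+18+14+8+3+12 = 61
Fenby→Hadley→Easton→Pine→Thorn→Ash→Fenby: 6+18+15+3+11+1 = 54
Fenby→Hadley→Easton→Pine→Ash→Thorn→Fenby: 6+18+15+8+11+12 = 70
Fenby→Hadley→Thorn→Easton→Ash→Pine→Fenby: 6+10+16+14+8+9 = 63
Fenby→Hadley→Thorn→Easton→Pine→Ash→Fenby: 6+10+16+15+8+1 = 56
Fenby→Hadley→Thorn→Ash→Easton→Pine→Fenby: 6+10+11+14+15+9 = 65
Fenby→Hadley→Thorn→Ash→Pine→Easton→Fenby: 6+10+11+8+15+13 = 63
Fenby→Hadley→Thorn→Pine→Easton→Ash→Fenby: 6+10+3+15+14+1 = 49
Fenby→Hadley→Thorn→Pine→Ash→Easton→Fenby: 6+10+3+8+14+13 = 54
Fenby→Hadley→Ash→Easton→Thorn→Pine→Fenby: 6+5+14+16+3+9 = 53
Fenby→Hadley→Ash→Easton→Pine→Thorn→Fenby: 6+5+14+15+3+12 = 55
… (46 more)
Fenby→Easton→Thorn→Pine→Hadley→Ash→Fenby: 13+16+3+7+5+1 = 45  ← best
The minimum is 45.
One optimal route: Fenby → Easton → Thorn → Pine → Hadley → Ash → Fenby (or its reverse).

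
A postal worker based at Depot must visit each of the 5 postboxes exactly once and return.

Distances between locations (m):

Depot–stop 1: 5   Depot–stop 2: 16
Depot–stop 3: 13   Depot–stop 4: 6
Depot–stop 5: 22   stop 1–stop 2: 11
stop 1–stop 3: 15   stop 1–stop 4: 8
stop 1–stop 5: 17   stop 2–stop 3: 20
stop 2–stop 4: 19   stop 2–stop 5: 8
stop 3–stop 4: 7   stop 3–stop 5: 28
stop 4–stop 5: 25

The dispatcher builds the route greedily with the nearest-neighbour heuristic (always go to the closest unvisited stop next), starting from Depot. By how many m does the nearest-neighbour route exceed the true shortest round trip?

From Depot: stop 1=5, stop 4=6, stop 3=13, stop 2=16, stop 5=22 → choose stop 1 (5).
From stop 1: stop 4=8, stop 2=11, stop 3=15, stop 5=17 → choose stop 4 (8).
From stop 4: stop 3=7, stop 2=19, stop 5=25 → choose stop 3 (7).
From stop 3: stop 2=20, stop 5=28 → choose stop 2 (20).
From stop 2: stop 5=8 → choose stop 5 (8).
NN route Depot → stop 1 → stop 4 → stop 3 → stop 2 → stop 5 → Depot costs 70.
Optimal: Depot → stop 1 → stop 5 → stop 2 → stop 3 → stop 4 → Depot costs 63 (by enumerating all 60 distinct tours).
Excess = 70 − 63 = 7.

7 m longer than the optimal tour.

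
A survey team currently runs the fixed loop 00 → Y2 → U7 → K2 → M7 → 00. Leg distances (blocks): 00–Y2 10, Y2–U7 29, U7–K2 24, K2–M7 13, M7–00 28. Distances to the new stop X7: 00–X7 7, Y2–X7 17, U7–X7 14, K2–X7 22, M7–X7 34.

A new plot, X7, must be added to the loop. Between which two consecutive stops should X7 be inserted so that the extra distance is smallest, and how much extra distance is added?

+2 blocks — insert X7 between Y2 and U7.

Insertion cost between consecutive stops i–j is d(i,X7) + d(X7,j) − d(i,j):
  between 00 and Y2: 7 + 17 − 10 = 14
  between Y2 and U7: 17 + 14 − 29 = 2
  between U7 and K2: 14 + 22 − 24 = 12
  between K2 and M7: 22 + 34 − 13 = 43
  between M7 and 00: 34 + 7 − 28 = 13
Cheapest insertion is between Y2 and U7, adding 2.
New total = 104 + 2 = 106.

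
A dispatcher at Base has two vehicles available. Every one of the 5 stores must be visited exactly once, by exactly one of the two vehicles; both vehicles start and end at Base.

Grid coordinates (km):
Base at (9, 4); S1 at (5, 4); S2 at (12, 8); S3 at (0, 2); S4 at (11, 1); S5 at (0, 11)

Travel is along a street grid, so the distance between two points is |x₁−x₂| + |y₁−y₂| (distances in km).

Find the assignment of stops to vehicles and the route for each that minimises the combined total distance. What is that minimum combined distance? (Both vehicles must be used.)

52 km — the smallest possible combined total.

There are 2^4 − 1 = 15 ways to divide the 5 stops into two non-empty groups. For each, the best each vehicle can do is its own shortest tour through its group:
  {S1} + {S2, S3, S4, S5}: 8 + 48 = 56
  {S2} + {S1, S3, S4, S5}: 14 + 42 = 56
  {S1, S2} + {S3, S4, S5}: 22 + 42 = 64
  {S3} + {S1, S2, S4, S5}: 22 + 44 = 66
  {S1, S3} + {S2, S4, S5}: 22 + 44 = 66
  {S2, S3} + {S1, S4, S5}: 36 + 42 = 78
  … (15 splits in total)
  {S4} + {S1, S2, S3, S5}: 10 + 42 = 52  ← best
Best: vehicle 1 Base → S4 → Base = 10; vehicle 2 Base → S1 → S3 → S5 → S2 → Base = 42; combined 52.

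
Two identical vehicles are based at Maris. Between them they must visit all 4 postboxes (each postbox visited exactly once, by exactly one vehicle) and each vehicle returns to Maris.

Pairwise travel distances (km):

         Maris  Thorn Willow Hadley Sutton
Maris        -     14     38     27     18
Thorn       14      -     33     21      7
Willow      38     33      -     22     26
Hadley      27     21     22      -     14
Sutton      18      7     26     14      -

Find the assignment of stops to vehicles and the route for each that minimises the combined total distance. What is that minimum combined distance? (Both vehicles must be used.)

Check every non-empty split of the stops between the two vehicles; for each half take its own optimal tour:
  {Thorn} + {Willow, Hadley, Sutton}: 28 + 92 = 120
  {Willow} + {Thorn, Hadley, Sutton}: 76 + 62 = 138
  {Thorn, Willow} + {Hadley, Sutton}: 85 + 59 = 144
  {Hadley} + {Thorn, Willow, Sutton}: 54 + 85 = 139
  {Thorn, Hadley} + {Willow, Sutton}: 62 + 82 = 144
  {Willow, Hadley} + {Thorn, Sutton}: 87 + 39 = 126
  … (7 splits in total)
Best: vehicle 1 Maris → Thorn → Maris = 28; vehicle 2 Maris → Willow → Hadley → Sutton → Maris = 92; combined 120.

Minimum combined distance: 120 km.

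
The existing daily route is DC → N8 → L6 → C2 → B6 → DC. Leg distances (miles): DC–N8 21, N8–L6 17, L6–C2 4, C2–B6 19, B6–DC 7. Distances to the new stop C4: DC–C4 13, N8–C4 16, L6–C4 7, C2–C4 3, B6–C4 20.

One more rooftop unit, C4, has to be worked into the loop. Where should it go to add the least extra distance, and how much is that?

Adding 4 miles by placing C4 on the C2–B6 leg.

Insertion cost between consecutive stops i–j is d(i,C4) + d(C4,j) − d(i,j):
  between DC and N8: 13 + 16 − 21 = 8
  between N8 and L6: 16 + 7 − 17 = 6
  between L6 and C2: 7 + 3 − 4 = 6
  between C2 and B6: 3 + 20 − 19 = 4
  between B6 and DC: 20 + 13 − 7 = 26
Cheapest insertion is between C2 and B6, adding 4.
New total = 68 + 4 = 72.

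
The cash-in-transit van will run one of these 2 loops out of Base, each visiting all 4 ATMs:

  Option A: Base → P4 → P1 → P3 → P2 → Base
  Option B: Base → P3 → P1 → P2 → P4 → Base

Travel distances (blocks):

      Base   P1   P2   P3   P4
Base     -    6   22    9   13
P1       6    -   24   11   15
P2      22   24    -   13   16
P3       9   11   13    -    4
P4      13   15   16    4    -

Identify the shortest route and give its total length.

Option A: 13 + 15 + 11 + 13 + 22 = 74
Option B: 9 + 11 + 24 + 16 + 13 = 73

73 blocks — Option B is the shortest.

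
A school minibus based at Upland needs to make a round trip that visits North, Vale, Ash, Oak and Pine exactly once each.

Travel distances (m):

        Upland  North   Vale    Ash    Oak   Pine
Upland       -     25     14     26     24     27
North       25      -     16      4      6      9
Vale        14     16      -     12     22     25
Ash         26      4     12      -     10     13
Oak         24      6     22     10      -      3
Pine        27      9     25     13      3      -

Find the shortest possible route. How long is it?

With 5 stops there are 5!/2 = 60 distinct round trips (a route and its reverse cost the same).
Upland - North - Vale - Ash - Oak - Pine - Upland: 25+16+12+10+3+27 = 93
Upland - North - Vale - Ash - Pine - Oak - Upland: 25+16+12+13+3+24 = 93
Upland - North - Vale - Oak - Ash - Pine - Upland: 25+16+22+10+13+27 = 113
Upland - North - Vale - Oak - Pine - Ash - Upland: 25+16+22+3+13+26 = 105
Upland - North - Vale - Pine - Ash - Oak - Upland: 25+16+25+13+10+24 = 113
Upland - North - Vale - Pine - Oak - Ash - Upland: 25+16+25+3+10+26 = 105
Upland - North - Ash - Vale - Oak - Pine - Upland: 25+4+12+22+3+27 = 93
Upland - North - Ash - Vale - Pine - Oak - Upland: 25+4+12+25+3+24 = 93
Upland - North - Ash - Oak - Vale - Pine - Upland: 25+4+10+22+25+27 = 113
Upland - North - Ash - Oak - Pine - Vale - Upland: 25+4+10+3+25+14 = 81
Upland - North - Ash - Pine - Vale - Oak - Upland: 25+4+13+25+22+24 = 113
Upland - North - Ash - Pine - Oak - Vale - Upland: 25+4+13+3+22+14 = 81
Upland - North - Oak - Vale - Ash - Pine - Upland: 25+6+22+12+13+27 = 105
Upland - North - Oak - Vale - Pine - Ash - Upland: 25+6+22+25+13+26 = 117
… (46 more)
Upland - Vale - Ash - North - Oak - Pine - Upland: 14+12+4+6+3+27 = 66  ← best
The minimum is 66.
One optimal route: Upland → Vale → Ash → North → Oak → Pine → Upland (or its reverse).

66 m — the shortest possible round trip.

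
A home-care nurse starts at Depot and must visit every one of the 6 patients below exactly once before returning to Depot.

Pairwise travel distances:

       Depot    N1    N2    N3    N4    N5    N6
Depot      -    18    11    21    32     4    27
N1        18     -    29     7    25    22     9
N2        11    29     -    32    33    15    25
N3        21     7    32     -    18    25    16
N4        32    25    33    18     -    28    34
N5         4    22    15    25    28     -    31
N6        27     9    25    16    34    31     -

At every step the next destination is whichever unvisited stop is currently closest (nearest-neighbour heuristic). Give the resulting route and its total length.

Total distance 110 via the nearest-neighbour route Depot → N5 → N2 → N6 → N1 → N3 → N4 → Depot.

Depot → [N5:4 / N2:11 / N1:18 / N3:21 / N6:27 / N4:32] → N5 (4)
N5 → [N2:15 / N1:22 / N3:25 / N4:28 / N6:31] → N2 (15)
N2 → [N6:25 / N1:29 / N3:32 / N4:33] → N6 (25)
N6 → [N1:9 / N3:16 / N4:34] → N1 (9)
N1 → [N3:7 / N4:25] → N3 (7)
N3 → [N4:18] → N4 (18)
Return N4→Depot: 32.
Total = 4 + 15 + 25 + 9 + 7 + 18 + 32 = 110.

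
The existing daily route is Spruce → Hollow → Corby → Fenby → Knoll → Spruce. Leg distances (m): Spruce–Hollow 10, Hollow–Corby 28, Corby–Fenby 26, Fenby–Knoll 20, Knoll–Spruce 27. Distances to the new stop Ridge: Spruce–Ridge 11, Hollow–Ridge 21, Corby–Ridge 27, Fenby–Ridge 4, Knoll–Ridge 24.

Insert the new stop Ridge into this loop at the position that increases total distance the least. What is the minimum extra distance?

Insertion cost between consecutive stops i–j is d(i,Ridge) + d(Ridge,j) − d(i,j):
  between Spruce and Hollow: 11 + 21 − 10 = 22
  between Hollow and Corby: 21 + 27 − 28 = 20
  between Corby and Fenby: 27 + 4 − 26 = 5
  between Fenby and Knoll: 4 + 24 − 20 = 8
  between Knoll and Spruce: 24 + 11 − 27 = 8
Cheapest insertion is between Corby and Fenby, adding 5.
New total = 111 + 5 = 116.

Minimum extra distance: 5 m, inserting Ridge between Corby and Fenby.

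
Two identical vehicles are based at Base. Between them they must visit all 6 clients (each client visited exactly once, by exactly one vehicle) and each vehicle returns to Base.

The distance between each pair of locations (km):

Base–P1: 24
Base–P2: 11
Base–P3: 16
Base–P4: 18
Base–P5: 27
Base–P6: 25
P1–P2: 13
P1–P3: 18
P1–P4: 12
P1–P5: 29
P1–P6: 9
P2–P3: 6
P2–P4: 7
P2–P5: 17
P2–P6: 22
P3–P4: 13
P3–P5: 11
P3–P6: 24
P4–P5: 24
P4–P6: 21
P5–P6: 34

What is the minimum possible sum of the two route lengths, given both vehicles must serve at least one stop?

Try each way of splitting the stops between the two vehicles (each non-empty) and, for each split, find the best tour for each vehicle:
  {P1} + {P2, P3, P4, P5, P6}: 48 + 97 = 145
  {P2} + {P1, P3, P4, P5, P6}: 22 + 97 = 119
  {P1, P2} + {P3, P4, P5, P6}: 48 + 97 = 145
  {P3} + {P1, P2, P4, P5, P6}: 32 + 97 = 129
  {P1, P3} + {P2, P4, P5, P6}: 58 + 97 = 155
  {P2, P3} + {P1, P4, P5, P6}: 33 + 97 = 130
  … (31 splits in total)
  {P3, P5} + {P1, P2, P4, P6}: 54 + 64 = 118  ← best
Best: vehicle 1 Base → P3 → P5 → Base = 54; vehicle 2 Base → P2 → P4 → P1 → P6 → Base = 64; combined 118.

Minimum combined distance: 118 km.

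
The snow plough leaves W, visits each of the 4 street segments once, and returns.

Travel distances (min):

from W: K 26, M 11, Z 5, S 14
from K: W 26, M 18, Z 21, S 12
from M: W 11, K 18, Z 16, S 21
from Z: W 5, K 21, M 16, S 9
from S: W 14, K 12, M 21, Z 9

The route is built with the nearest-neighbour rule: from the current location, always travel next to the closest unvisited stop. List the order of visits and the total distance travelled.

W → [Z:5 / M:11 / S:14 / K:26] → Z (5)
Z → [S:9 / M:16 / K:21] → S (9)
S → [K:12 / M:21] → K (12)
K → [M:18] → M (18)
Return M→W: 11.
Total = 5 + 9 + 12 + 18 + 11 = 55.

55 min along W → Z → S → K → M → W.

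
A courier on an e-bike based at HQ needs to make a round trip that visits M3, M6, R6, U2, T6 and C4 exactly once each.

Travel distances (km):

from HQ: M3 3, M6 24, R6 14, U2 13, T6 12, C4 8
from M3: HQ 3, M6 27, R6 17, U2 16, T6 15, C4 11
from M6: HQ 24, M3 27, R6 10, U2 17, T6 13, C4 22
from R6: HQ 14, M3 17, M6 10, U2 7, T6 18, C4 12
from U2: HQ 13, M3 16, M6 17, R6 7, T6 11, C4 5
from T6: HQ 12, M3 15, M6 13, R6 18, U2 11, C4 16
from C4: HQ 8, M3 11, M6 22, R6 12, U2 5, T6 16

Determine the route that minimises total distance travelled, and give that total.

There are 360 distinct closed tours to check (reversals are equivalent).
HQ→M3→M6→R6→U2→T6→C4→HQ: 3+27+10+7+11+16+8 = 82
HQ→M3→M6→R6→U2→C4→T6→HQ: 3+27+10+7+5+16+12 = 80
HQ→M3→M6→R6→T6→U2→C4→HQ: 3+27+10+18+11+5+8 = 82
HQ→M3→M6→R6→T6→C4→U2→HQ: 3+27+10+18+16+5+13 = 92
HQ→M3→M6→R6→C4→U2→T6→HQ: 3+27+10+12+5+11+12 = 80
HQ→M3→M6→R6→C4→T6→U2→HQ: 3+27+10+12+16+11+13 = 92
HQ→M3→M6→U2→R6→T6→C4→HQ: 3+27+17+7+18+16+8 = 96
HQ→M3→M6→U2→R6→C4→T6→HQ: 3+27+17+7+12+16+12 = 94
… (352 more)
HQ→M3→T6→M6→R6→U2→C4→HQ: 3+15+13+10+7+5+8 = 61  ← best
The minimum is 61.
One optimal route: HQ → M3 → T6 → M6 → R6 → U2 → C4 → HQ (or its reverse).

Shortest round trip = 61 km.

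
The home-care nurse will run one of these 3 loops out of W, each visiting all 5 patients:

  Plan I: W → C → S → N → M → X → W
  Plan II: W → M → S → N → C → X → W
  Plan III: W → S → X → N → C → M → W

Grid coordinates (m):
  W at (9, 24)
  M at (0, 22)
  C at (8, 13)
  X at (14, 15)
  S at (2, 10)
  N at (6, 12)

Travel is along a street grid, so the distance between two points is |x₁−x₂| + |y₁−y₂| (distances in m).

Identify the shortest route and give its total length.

Shortest is Plan II, total 56 m.

Plan I: 12 + 9 + 6 + 16 + 21 + 14 = 78
Plan II: 11 + 14 + 6 + 3 + 8 + 14 = 56
Plan III: 21 + 17 + 11 + 3 + 17 + 11 = 80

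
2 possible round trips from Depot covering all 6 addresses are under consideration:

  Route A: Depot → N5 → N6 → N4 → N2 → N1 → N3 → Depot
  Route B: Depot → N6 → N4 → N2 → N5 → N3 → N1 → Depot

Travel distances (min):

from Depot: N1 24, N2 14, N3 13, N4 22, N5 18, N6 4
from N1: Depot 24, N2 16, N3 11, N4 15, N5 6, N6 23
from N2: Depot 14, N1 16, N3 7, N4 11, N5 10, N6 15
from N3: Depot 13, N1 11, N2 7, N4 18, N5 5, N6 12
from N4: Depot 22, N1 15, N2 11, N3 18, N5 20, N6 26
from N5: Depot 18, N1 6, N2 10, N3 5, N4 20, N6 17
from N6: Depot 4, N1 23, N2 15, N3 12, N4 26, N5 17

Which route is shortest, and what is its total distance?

Route A: 18 + 17 + 26 + 11 + 16 + 11 + 13 = 112
Route B: 4 + 26 + 11 + 10 + 5 + 11 + 24 = 91

91 min — Route B is the shortest.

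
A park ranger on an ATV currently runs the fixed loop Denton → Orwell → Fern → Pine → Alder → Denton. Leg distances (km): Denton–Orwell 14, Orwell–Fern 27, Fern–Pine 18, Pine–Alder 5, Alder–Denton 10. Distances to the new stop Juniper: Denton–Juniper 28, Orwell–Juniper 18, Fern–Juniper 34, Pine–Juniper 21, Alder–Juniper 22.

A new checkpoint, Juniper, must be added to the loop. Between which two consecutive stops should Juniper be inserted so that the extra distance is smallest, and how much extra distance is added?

Insertion cost between consecutive stops i–j is d(i,Juniper) + d(Juniper,j) − d(i,j):
  between Denton and Orwell: 28 + 18 − 14 = 32
  between Orwell and Fern: 18 + 34 − 27 = 25
  between Fern and Pine: 34 + 21 − 18 = 37
  between Pine and Alder: 21 + 22 − 5 = 38
  between Alder and Denton: 22 + 28 − 10 = 40
Cheapest insertion is between Orwell and Fern, adding 25.
New total = 74 + 25 = 99.

+25 km — insert Juniper between Orwell and Fern.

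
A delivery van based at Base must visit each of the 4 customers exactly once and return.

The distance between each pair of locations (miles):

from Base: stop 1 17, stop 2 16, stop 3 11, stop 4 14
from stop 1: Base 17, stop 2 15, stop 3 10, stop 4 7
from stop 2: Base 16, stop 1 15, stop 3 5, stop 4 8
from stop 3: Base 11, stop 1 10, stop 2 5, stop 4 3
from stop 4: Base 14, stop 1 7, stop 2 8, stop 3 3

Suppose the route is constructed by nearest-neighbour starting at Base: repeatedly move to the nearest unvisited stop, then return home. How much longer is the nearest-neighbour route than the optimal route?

4 miles longer than the optimal tour.

From Base: stop 3=11, stop 4=14, stop 2=16, stop 1=17 → choose stop 3 (11).
From stop 3: stop 4=3, stop 2=5, stop 1=10 → choose stop 4 (3).
From stop 4: stop 1=7, stop 2=8 → choose stop 1 (7).
From stop 1: stop 2=15 → choose stop 2 (15).
NN route Base → stop 3 → stop 4 → stop 1 → stop 2 → Base costs 52.
Optimal: Base → stop 1 → stop 4 → stop 2 → stop 3 → Base costs 48 (by enumerating all 12 distinct tours).
Excess = 52 − 48 = 4.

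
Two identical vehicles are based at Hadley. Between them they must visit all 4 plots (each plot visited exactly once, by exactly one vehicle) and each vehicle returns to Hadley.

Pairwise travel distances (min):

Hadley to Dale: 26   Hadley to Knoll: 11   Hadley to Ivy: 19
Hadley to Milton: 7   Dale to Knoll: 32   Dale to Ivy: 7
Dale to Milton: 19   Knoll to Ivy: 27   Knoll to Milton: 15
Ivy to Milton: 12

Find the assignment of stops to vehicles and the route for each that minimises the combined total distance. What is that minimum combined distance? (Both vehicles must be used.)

Try each way of splitting the stops between the two vehicles (each non-empty) and, for each split, find the best tour for each vehicle:
  {Dale} + {Knoll, Ivy, Milton}: 52 + 57 = 109
  {Knoll} + {Dale, Ivy, Milton}: 22 + 52 = 74
  {Dale, Knoll} + {Ivy, Milton}: 69 + 38 = 107
  {Ivy} + {Dale, Knoll, Milton}: 38 + 69 = 107
  {Dale, Ivy} + {Knoll, Milton}: 52 + 33 = 85
  {Knoll, Ivy} + {Dale, Milton}: 57 + 52 = 109
  … (7 splits in total)
Best: vehicle 1 Hadley → Knoll → Hadley = 22; vehicle 2 Hadley → Dale → Ivy → Milton → Hadley = 52; combined 74.

Minimum combined distance: 74 min.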